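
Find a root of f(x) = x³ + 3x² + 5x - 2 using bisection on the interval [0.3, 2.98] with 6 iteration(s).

f(x) = x³ + 3x² + 5x - 2
Initial interval: [0.3, 2.98]

Iteration 1:
  c_1 = (0.300000 + 2.980000)/2 = 1.640000
  f(c_1) = f(1.640000) = 18.679744
  f(a) × f(c) < 0, new interval: [0.300000, 1.640000]
Iteration 2:
  c_2 = (0.300000 + 1.640000)/2 = 0.970000
  f(c_2) = f(0.970000) = 6.585373
  f(a) × f(c) < 0, new interval: [0.300000, 0.970000]
Iteration 3:
  c_3 = (0.300000 + 0.970000)/2 = 0.635000
  f(c_3) = f(0.635000) = 2.640723
  f(a) × f(c) < 0, new interval: [0.300000, 0.635000]
Iteration 4:
  c_4 = (0.300000 + 0.635000)/2 = 0.467500
  f(c_4) = f(0.467500) = 1.095344
  f(a) × f(c) < 0, new interval: [0.300000, 0.467500]
Iteration 5:
  c_5 = (0.300000 + 0.467500)/2 = 0.383750
  f(c_5) = f(0.383750) = 0.417055
  f(a) × f(c) < 0, new interval: [0.300000, 0.383750]
Iteration 6:
  c_6 = (0.300000 + 0.383750)/2 = 0.341875
  f(c_6) = f(0.341875) = 0.099968
  f(a) × f(c) < 0, new interval: [0.300000, 0.341875]

After 6 iteration(s), the approximation is c_6 = 0.341875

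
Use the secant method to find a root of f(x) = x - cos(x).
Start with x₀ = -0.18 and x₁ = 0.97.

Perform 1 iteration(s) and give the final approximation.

f(x) = x - cos(x)
x₀ = -0.18, x₁ = 0.97

Secant formula: x_{n+1} = x_n - f(x_n)(x_n - x_{n-1})/(f(x_n) - f(x_{n-1}))

Iteration 1:
  f(-0.180000) = -1.163844
  f(0.970000) = 0.404700
  x_2 = 0.970000 - 0.404700×(0.970000 - (-0.180000))/(0.404700 - (-1.163844))
       = 0.673288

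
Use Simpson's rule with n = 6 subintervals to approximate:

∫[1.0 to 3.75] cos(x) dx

f(x) = cos(x)
a = 1.0, b = 3.75, n = 6
h = (b - a)/n = 0.458333

Simpson's rule: (h/3)[f(x₀) + 4f(x₁) + 2f(x₂) + ... + f(xₙ)]

x_0 = 1.0000, f(x_0) = 0.540302, coefficient = 1
x_1 = 1.4583, f(x_1) = 0.112226, coefficient = 4
x_2 = 1.9167, f(x_2) = -0.339016, coefficient = 2
x_3 = 2.3750, f(x_3) = -0.720278, coefficient = 4
x_4 = 2.8333, f(x_4) = -0.952863, coefficient = 2
x_5 = 3.2917, f(x_5) = -0.988760, coefficient = 4
x_6 = 3.7500, f(x_6) = -0.820559, coefficient = 1

I ≈ (0.458333/3) × -9.251264 = -1.413388
Exact value: -1.413032
Error: 0.000355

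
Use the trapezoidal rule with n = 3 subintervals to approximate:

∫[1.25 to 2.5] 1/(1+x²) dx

f(x) = 1/(1+x²)
a = 1.25, b = 2.5, n = 3
h = (b - a)/n = 0.416667

Trapezoidal rule: (h/2)[f(x₀) + 2f(x₁) + 2f(x₂) + ... + f(xₙ)]

x_0 = 1.2500, f(x_0) = 0.390244, coefficient = 1
x_1 = 1.6667, f(x_1) = 0.264706, coefficient = 2
x_2 = 2.0833, f(x_2) = 0.187256, coefficient = 2
x_3 = 2.5000, f(x_3) = 0.137931, coefficient = 1

I ≈ (0.416667/2) × 1.432099 = 0.298354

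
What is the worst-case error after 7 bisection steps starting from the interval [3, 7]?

Bisection error bound: |error| ≤ (b-a)/2^n
|error| ≤ (7 - 3)/2^7 = 4/2^7
|error| ≤ 0.0312500000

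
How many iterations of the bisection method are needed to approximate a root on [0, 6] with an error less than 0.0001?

We need (b-a)/2^n ≤ 0.0001
(6 - 0)/2^n ≤ 0.0001
6/2^n ≤ 0.0001
2^n ≥ 60000
n ≥ log₂(60000) = 15.87
n ≥ 16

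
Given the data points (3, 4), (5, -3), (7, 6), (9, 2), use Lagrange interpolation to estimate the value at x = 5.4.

Lagrange interpolation formula:
P(x) = Σ yᵢ × Lᵢ(x)
where Lᵢ(x) = Π_{j≠i} (x - xⱼ)/(xᵢ - xⱼ)

L_0(5.4) = (5.4 - 5)/(3 - 5) × (5.4 - 7)/(3 - 7) × (5.4 - 9)/(3 - 9) = -0.048000
L_1(5.4) = (5.4 - 3)/(5 - 3) × (5.4 - 7)/(5 - 7) × (5.4 - 9)/(5 - 9) = 0.864000
L_2(5.4) = (5.4 - 3)/(7 - 3) × (5.4 - 5)/(7 - 5) × (5.4 - 9)/(7 - 9) = 0.216000
L_3(5.4) = (5.4 - 3)/(9 - 3) × (5.4 - 5)/(9 - 5) × (5.4 - 7)/(9 - 7) = -0.032000

P(5.4) = 4×L_0(5.4) + (-3)×L_1(5.4) + 6×L_2(5.4) + 2×L_3(5.4)
P(5.4) = -1.552000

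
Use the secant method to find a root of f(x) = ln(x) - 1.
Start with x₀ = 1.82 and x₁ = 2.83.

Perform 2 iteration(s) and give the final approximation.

f(x) = ln(x) - 1
x₀ = 1.82, x₁ = 2.83

Secant formula: x_{n+1} = x_n - f(x_n)(x_n - x_{n-1})/(f(x_n) - f(x_{n-1}))

Iteration 1:
  f(1.820000) = -0.401163
  f(2.830000) = 0.040277
  x_2 = 2.830000 - 0.040277×(2.830000 - 1.820000)/(0.040277 - (-0.401163))
       = 2.737848
Iteration 2:
  f(2.830000) = 0.040277
  f(2.737848) = 0.007172
  x_3 = 2.737848 - 0.007172×(2.737848 - 2.830000)/(0.007172 - 0.040277)
       = 2.717883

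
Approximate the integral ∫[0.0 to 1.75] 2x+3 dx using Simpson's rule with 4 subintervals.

f(x) = 2x+3
a = 0.0, b = 1.75, n = 4
h = (b - a)/n = 0.437500

Simpson's rule: (h/3)[f(x₀) + 4f(x₁) + 2f(x₂) + ... + f(xₙ)]

x_0 = 0.0000, f(x_0) = 3.000000, coefficient = 1
x_1 = 0.4375, f(x_1) = 3.875000, coefficient = 4
x_2 = 0.8750, f(x_2) = 4.750000, coefficient = 2
x_3 = 1.3125, f(x_3) = 5.625000, coefficient = 4
x_4 = 1.7500, f(x_4) = 6.500000, coefficient = 1

I ≈ (0.437500/3) × 57.000000 = 8.312500
Exact value: 8.312500
Error: 0.000000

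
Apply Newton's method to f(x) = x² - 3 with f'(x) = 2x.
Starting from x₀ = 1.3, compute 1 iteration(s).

f(x) = x² - 3
f'(x) = 2x
x₀ = 1.3

Newton-Raphson formula: x_{n+1} = x_n - f(x_n)/f'(x_n)

Iteration 1:
  f(1.300000) = -1.310000
  f'(1.300000) = 2.600000
  x_1 = 1.300000 - (-1.310000)/2.600000 = 1.803846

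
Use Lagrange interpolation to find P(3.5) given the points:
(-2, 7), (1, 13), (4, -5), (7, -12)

Lagrange interpolation formula:
P(x) = Σ yᵢ × Lᵢ(x)
where Lᵢ(x) = Π_{j≠i} (x - xⱼ)/(xᵢ - xⱼ)

L_0(3.5) = (3.5 - 1)/(-2 - 1) × (3.5 - 4)/(-2 - 4) × (3.5 - 7)/(-2 - 7) = -0.027006
L_1(3.5) = (3.5 - (-2))/(1 - (-2)) × (3.5 - 4)/(1 - 4) × (3.5 - 7)/(1 - 7) = 0.178241
L_2(3.5) = (3.5 - (-2))/(4 - (-2)) × (3.5 - 1)/(4 - 1) × (3.5 - 7)/(4 - 7) = 0.891204
L_3(3.5) = (3.5 - (-2))/(7 - (-2)) × (3.5 - 1)/(7 - 1) × (3.5 - 4)/(7 - 4) = -0.042438

P(3.5) = 7×L_0(3.5) + 13×L_1(3.5) + (-5)×L_2(3.5) + (-12)×L_3(3.5)
P(3.5) = -1.818673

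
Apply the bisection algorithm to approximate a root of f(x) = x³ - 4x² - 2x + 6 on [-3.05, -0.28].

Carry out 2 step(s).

f(x) = x³ - 4x² - 2x + 6
Initial interval: [-3.05, -0.28]

Iteration 1:
  c_1 = (-3.050000 + (-0.280000))/2 = -1.665000
  f(c_1) = f(-1.665000) = -6.374655
  f(a) × f(c) ≥ 0, new interval: [-1.665000, -0.280000]
Iteration 2:
  c_2 = (-1.665000 + (-0.280000))/2 = -0.972500
  f(c_2) = f(-0.972500) = 3.242227
  f(a) × f(c) < 0, new interval: [-1.665000, -0.972500]

After 2 iteration(s), the approximation is c_2 = -0.972500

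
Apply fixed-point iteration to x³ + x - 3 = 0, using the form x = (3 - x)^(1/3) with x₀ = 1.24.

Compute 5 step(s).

Equation: x³ + x - 3 = 0
Fixed-point form: x = (3 - x)^(1/3)
x₀ = 1.24

x_1 = g(1.240000) = 1.207362
x_2 = g(1.207362) = 1.214780
x_3 = g(1.214780) = 1.213102
x_4 = g(1.213102) = 1.213482
x_5 = g(1.213482) = 1.213396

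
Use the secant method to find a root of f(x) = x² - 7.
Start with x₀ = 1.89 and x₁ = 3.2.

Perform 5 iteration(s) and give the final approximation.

f(x) = x² - 7
x₀ = 1.89, x₁ = 3.2

Secant formula: x_{n+1} = x_n - f(x_n)(x_n - x_{n-1})/(f(x_n) - f(x_{n-1}))

Iteration 1:
  f(1.890000) = -3.427900
  f(3.200000) = 3.240000
  x_2 = 3.200000 - 3.240000×(3.200000 - 1.890000)/(3.240000 - (-3.427900))
       = 2.563458
Iteration 2:
  f(3.200000) = 3.240000
  f(2.563458) = -0.428684
  x_3 = 2.563458 - (-0.428684)×(2.563458 - 3.200000)/(-0.428684 - 3.240000)
       = 2.637837
Iteration 3:
  f(2.563458) = -0.428684
  f(2.637837) = -0.041813
  x_4 = 2.637837 - (-0.041813)×(2.637837 - 2.563458)/(-0.041813 - (-0.428684))
       = 2.645877
Iteration 4:
  f(2.637837) = -0.041813
  f(2.645877) = 0.000663
  x_5 = 2.645877 - 0.000663×(2.645877 - 2.637837)/(0.000663 - (-0.041813))
       = 2.645751
Iteration 5:
  f(2.645877) = 0.000663
  f(2.645751) = -0.000001
  x_6 = 2.645751 - (-0.000001)×(2.645751 - 2.645877)/(-0.000001 - 0.000663)
       = 2.645751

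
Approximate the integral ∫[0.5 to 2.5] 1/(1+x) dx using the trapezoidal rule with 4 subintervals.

f(x) = 1/(1+x)
a = 0.5, b = 2.5, n = 4
h = (b - a)/n = 0.500000

Trapezoidal rule: (h/2)[f(x₀) + 2f(x₁) + 2f(x₂) + ... + f(xₙ)]

x_0 = 0.5000, f(x_0) = 0.666667, coefficient = 1
x_1 = 1.0000, f(x_1) = 0.500000, coefficient = 2
x_2 = 1.5000, f(x_2) = 0.400000, coefficient = 2
x_3 = 2.0000, f(x_3) = 0.333333, coefficient = 2
x_4 = 2.5000, f(x_4) = 0.285714, coefficient = 1

I ≈ (0.500000/2) × 3.419048 = 0.854762
Exact value: 0.847298
Error: 0.007464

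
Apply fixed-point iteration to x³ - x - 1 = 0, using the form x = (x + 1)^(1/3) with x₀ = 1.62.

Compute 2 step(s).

Equation: x³ - x - 1 = 0
Fixed-point form: x = (x + 1)^(1/3)
x₀ = 1.62

x_1 = g(1.620000) = 1.378586
x_2 = g(1.378586) = 1.334872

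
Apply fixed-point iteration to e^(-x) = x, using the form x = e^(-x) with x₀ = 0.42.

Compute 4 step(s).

Equation: e^(-x) = x
Fixed-point form: x = e^(-x)
x₀ = 0.42

x_1 = g(0.420000) = 0.657047
x_2 = g(0.657047) = 0.518380
x_3 = g(0.518380) = 0.595484
x_4 = g(0.595484) = 0.551295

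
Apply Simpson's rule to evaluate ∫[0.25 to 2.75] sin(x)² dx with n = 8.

f(x) = sin(x)²
a = 0.25, b = 2.75, n = 8
h = (b - a)/n = 0.312500

Simpson's rule: (h/3)[f(x₀) + 4f(x₁) + 2f(x₂) + ... + f(xₙ)]

x_0 = 0.2500, f(x_0) = 0.061209, coefficient = 1
x_1 = 0.5625, f(x_1) = 0.284412, coefficient = 4
x_2 = 0.8750, f(x_2) = 0.589123, coefficient = 2
x_3 = 1.1875, f(x_3) = 0.860139, coefficient = 4
x_4 = 1.5000, f(x_4) = 0.994996, coefficient = 2
x_5 = 1.8125, f(x_5) = 0.942708, coefficient = 4
x_6 = 2.1250, f(x_6) = 0.723044, coefficient = 2
x_7 = 2.4375, f(x_7) = 0.419052, coefficient = 4
x_8 = 2.7500, f(x_8) = 0.145665, coefficient = 1

I ≈ (0.312500/3) × 14.846446 = 1.546505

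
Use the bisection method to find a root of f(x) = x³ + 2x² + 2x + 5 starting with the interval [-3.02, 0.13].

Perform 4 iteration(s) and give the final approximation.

f(x) = x³ + 2x² + 2x + 5
Initial interval: [-3.02, 0.13]

Iteration 1:
  c_1 = (-3.020000 + 0.130000)/2 = -1.445000
  f(c_1) = f(-1.445000) = 3.268854
  f(a) × f(c) < 0, new interval: [-3.020000, -1.445000]
Iteration 2:
  c_2 = (-3.020000 + (-1.445000))/2 = -2.232500
  f(c_2) = f(-2.232500) = -0.623793
  f(a) × f(c) ≥ 0, new interval: [-2.232500, -1.445000]
Iteration 3:
  c_3 = (-2.232500 + (-1.445000))/2 = -1.838750
  f(c_3) = f(-1.838750) = 1.867687
  f(a) × f(c) < 0, new interval: [-2.232500, -1.838750]
Iteration 4:
  c_4 = (-2.232500 + (-1.838750))/2 = -2.035625
  f(c_4) = f(-2.035625) = 0.781128
  f(a) × f(c) < 0, new interval: [-2.232500, -2.035625]

After 4 iteration(s), the approximation is c_4 = -2.035625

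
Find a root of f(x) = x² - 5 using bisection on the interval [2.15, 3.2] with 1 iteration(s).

f(x) = x² - 5
Initial interval: [2.15, 3.2]

Iteration 1:
  c_1 = (2.150000 + 3.200000)/2 = 2.675000
  f(c_1) = f(2.675000) = 2.155625
  f(a) × f(c) < 0, new interval: [2.150000, 2.675000]

After 1 iteration(s), the approximation is c_1 = 2.675000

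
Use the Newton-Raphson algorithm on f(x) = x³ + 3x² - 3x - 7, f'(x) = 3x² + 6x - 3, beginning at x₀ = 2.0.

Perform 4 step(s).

f(x) = x³ + 3x² - 3x - 7
f'(x) = 3x² + 6x - 3
x₀ = 2.0

Newton-Raphson formula: x_{n+1} = x_n - f(x_n)/f'(x_n)

Iteration 1:
  f(2.000000) = 7.000000
  f'(2.000000) = 21.000000
  x_1 = 2.000000 - 7.000000/21.000000 = 1.666667
Iteration 2:
  f(1.666667) = 0.962963
  f'(1.666667) = 15.333333
  x_2 = 1.666667 - 0.962963/15.333333 = 1.603865
Iteration 3:
  f(1.603865) = 0.031305
  f'(1.603865) = 14.340335
  x_3 = 1.603865 - 0.031305/14.340335 = 1.601682
Iteration 4:
  f(1.601682) = 0.000037
  f'(1.601682) = 14.306244
  x_4 = 1.601682 - 0.000037/14.306244 = 1.601679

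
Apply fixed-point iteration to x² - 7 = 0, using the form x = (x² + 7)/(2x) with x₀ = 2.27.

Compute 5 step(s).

Equation: x² - 7 = 0
Fixed-point form: x = (x² + 7)/(2x)
x₀ = 2.27

x_1 = g(2.270000) = 2.676850
x_2 = g(2.676850) = 2.645932
x_3 = g(2.645932) = 2.645751
x_4 = g(2.645751) = 2.645751
x_5 = g(2.645751) = 2.645751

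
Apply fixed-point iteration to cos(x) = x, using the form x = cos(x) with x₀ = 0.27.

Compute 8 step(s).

Equation: cos(x) = x
Fixed-point form: x = cos(x)
x₀ = 0.27

x_1 = g(0.270000) = 0.963771
x_2 = g(0.963771) = 0.570427
x_3 = g(0.570427) = 0.841671
x_4 = g(0.841671) = 0.666218
x_5 = g(0.666218) = 0.786165
x_6 = g(0.786165) = 0.706565
x_7 = g(0.706565) = 0.760597
x_8 = g(0.760597) = 0.724425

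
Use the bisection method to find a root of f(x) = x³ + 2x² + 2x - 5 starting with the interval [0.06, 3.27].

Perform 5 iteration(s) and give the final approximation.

f(x) = x³ + 2x² + 2x - 5
Initial interval: [0.06, 3.27]

Iteration 1:
  c_1 = (0.060000 + 3.270000)/2 = 1.665000
  f(c_1) = f(1.665000) = 8.490205
  f(a) × f(c) < 0, new interval: [0.060000, 1.665000]
Iteration 2:
  c_2 = (0.060000 + 1.665000)/2 = 0.862500
  f(c_2) = f(0.862500) = -1.145568
  f(a) × f(c) ≥ 0, new interval: [0.862500, 1.665000]
Iteration 3:
  c_3 = (0.862500 + 1.665000)/2 = 1.263750
  f(c_3) = f(1.263750) = 2.739918
  f(a) × f(c) < 0, new interval: [0.862500, 1.263750]
Iteration 4:
  c_4 = (0.862500 + 1.263750)/2 = 1.063125
  f(c_4) = f(1.063125) = 0.588300
  f(a) × f(c) < 0, new interval: [0.862500, 1.063125]
Iteration 5:
  c_5 = (0.862500 + 1.063125)/2 = 0.962812
  f(c_5) = f(0.962812) = -0.327824
  f(a) × f(c) ≥ 0, new interval: [0.962812, 1.063125]

After 5 iteration(s), the approximation is c_5 = 0.962812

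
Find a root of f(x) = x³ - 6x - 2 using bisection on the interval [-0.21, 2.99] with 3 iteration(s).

f(x) = x³ - 6x - 2
Initial interval: [-0.21, 2.99]

Iteration 1:
  c_1 = (-0.210000 + 2.990000)/2 = 1.390000
  f(c_1) = f(1.390000) = -7.654381
  f(a) × f(c) ≥ 0, new interval: [1.390000, 2.990000]
Iteration 2:
  c_2 = (1.390000 + 2.990000)/2 = 2.190000
  f(c_2) = f(2.190000) = -4.636541
  f(a) × f(c) ≥ 0, new interval: [2.190000, 2.990000]
Iteration 3:
  c_3 = (2.190000 + 2.990000)/2 = 2.590000
  f(c_3) = f(2.590000) = -0.166021
  f(a) × f(c) ≥ 0, new interval: [2.590000, 2.990000]

After 3 iteration(s), the approximation is c_3 = 2.590000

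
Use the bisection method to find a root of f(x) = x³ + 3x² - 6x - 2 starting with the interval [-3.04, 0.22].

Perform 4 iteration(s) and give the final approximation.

f(x) = x³ + 3x² - 6x - 2
Initial interval: [-3.04, 0.22]

Iteration 1:
  c_1 = (-3.040000 + 0.220000)/2 = -1.410000
  f(c_1) = f(-1.410000) = 9.621079
  f(a) × f(c) ≥ 0, new interval: [-1.410000, 0.220000]
Iteration 2:
  c_2 = (-1.410000 + 0.220000)/2 = -0.595000
  f(c_2) = f(-0.595000) = 2.421430
  f(a) × f(c) ≥ 0, new interval: [-0.595000, 0.220000]
Iteration 3:
  c_3 = (-0.595000 + 0.220000)/2 = -0.187500
  f(c_3) = f(-0.187500) = -0.776123
  f(a) × f(c) < 0, new interval: [-0.595000, -0.187500]
Iteration 4:
  c_4 = (-0.595000 + (-0.187500))/2 = -0.391250
  f(c_4) = f(-0.391250) = 0.746838
  f(a) × f(c) ≥ 0, new interval: [-0.391250, -0.187500]

After 4 iteration(s), the approximation is c_4 = -0.391250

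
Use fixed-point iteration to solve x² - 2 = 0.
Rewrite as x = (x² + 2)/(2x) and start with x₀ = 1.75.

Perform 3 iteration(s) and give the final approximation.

Equation: x² - 2 = 0
Fixed-point form: x = (x² + 2)/(2x)
x₀ = 1.75

x_1 = g(1.750000) = 1.446429
x_2 = g(1.446429) = 1.414572
x_3 = g(1.414572) = 1.414214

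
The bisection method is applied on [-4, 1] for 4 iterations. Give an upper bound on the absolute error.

Bisection error bound: |error| ≤ (b-a)/2^n
|error| ≤ (1 - (-4))/2^4 = 5/2^4
|error| ≤ 0.3125000000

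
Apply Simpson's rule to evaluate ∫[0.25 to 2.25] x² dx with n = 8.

f(x) = x²
a = 0.25, b = 2.25, n = 8
h = (b - a)/n = 0.250000

Simpson's rule: (h/3)[f(x₀) + 4f(x₁) + 2f(x₂) + ... + f(xₙ)]

x_0 = 0.2500, f(x_0) = 0.062500, coefficient = 1
x_1 = 0.5000, f(x_1) = 0.250000, coefficient = 4
x_2 = 0.7500, f(x_2) = 0.562500, coefficient = 2
x_3 = 1.0000, f(x_3) = 1.000000, coefficient = 4
x_4 = 1.2500, f(x_4) = 1.562500, coefficient = 2
x_5 = 1.5000, f(x_5) = 2.250000, coefficient = 4
x_6 = 1.7500, f(x_6) = 3.062500, coefficient = 2
x_7 = 2.0000, f(x_7) = 4.000000, coefficient = 4
x_8 = 2.2500, f(x_8) = 5.062500, coefficient = 1

I ≈ (0.250000/3) × 45.500000 = 3.791667
Exact value: 3.791667
Error: 0.000000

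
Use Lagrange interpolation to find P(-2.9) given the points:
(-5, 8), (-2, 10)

Lagrange interpolation formula:
P(x) = Σ yᵢ × Lᵢ(x)
where Lᵢ(x) = Π_{j≠i} (x - xⱼ)/(xᵢ - xⱼ)

L_0(-2.9) = (-2.9 - (-2))/(-5 - (-2)) = 0.300000
L_1(-2.9) = (-2.9 - (-5))/(-2 - (-5)) = 0.700000

P(-2.9) = 8×L_0(-2.9) + 10×L_1(-2.9)
P(-2.9) = 9.400000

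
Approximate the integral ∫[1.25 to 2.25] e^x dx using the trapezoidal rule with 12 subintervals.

f(x) = e^x
a = 1.25, b = 2.25, n = 12
h = (b - a)/n = 0.083333

Trapezoidal rule: (h/2)[f(x₀) + 2f(x₁) + 2f(x₂) + ... + f(xₙ)]

x_0 = 1.2500, f(x_0) = 3.490343, coefficient = 1
x_1 = 1.3333, f(x_1) = 3.793668, coefficient = 2
x_2 = 1.4167, f(x_2) = 4.123353, coefficient = 2
x_3 = 1.5000, f(x_3) = 4.481689, coefficient = 2
x_4 = 1.5833, f(x_4) = 4.871166, coefficient = 2
x_5 = 1.6667, f(x_5) = 5.294490, coefficient = 2
x_6 = 1.7500, f(x_6) = 5.754603, coefficient = 2
x_7 = 1.8333, f(x_7) = 6.254701, coefficient = 2
x_8 = 1.9167, f(x_8) = 6.798260, coefficient = 2
x_9 = 2.0000, f(x_9) = 7.389056, coefficient = 2
x_10 = 2.0833, f(x_10) = 8.031195, coefficient = 2
x_11 = 2.1667, f(x_11) = 8.729138, coefficient = 2
x_12 = 2.2500, f(x_12) = 9.487736, coefficient = 1

I ≈ (0.083333/2) × 144.020717 = 6.000863
Exact value: 5.997393
Error: 0.003470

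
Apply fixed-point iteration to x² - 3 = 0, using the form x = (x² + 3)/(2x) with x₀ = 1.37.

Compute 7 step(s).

Equation: x² - 3 = 0
Fixed-point form: x = (x² + 3)/(2x)
x₀ = 1.37

x_1 = g(1.370000) = 1.779891
x_2 = g(1.779891) = 1.732694
x_3 = g(1.732694) = 1.732051
x_4 = g(1.732051) = 1.732051
x_5 = g(1.732051) = 1.732051
x_6 = g(1.732051) = 1.732051
x_7 = g(1.732051) = 1.732051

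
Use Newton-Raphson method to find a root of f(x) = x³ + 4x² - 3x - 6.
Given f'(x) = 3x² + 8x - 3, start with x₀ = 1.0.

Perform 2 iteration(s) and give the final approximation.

f(x) = x³ + 4x² - 3x - 6
f'(x) = 3x² + 8x - 3
x₀ = 1.0

Newton-Raphson formula: x_{n+1} = x_n - f(x_n)/f'(x_n)

Iteration 1:
  f(1.000000) = -4.000000
  f'(1.000000) = 8.000000
  x_1 = 1.000000 - (-4.000000)/8.000000 = 1.500000
Iteration 2:
  f(1.500000) = 1.875000
  f'(1.500000) = 15.750000
  x_2 = 1.500000 - 1.875000/15.750000 = 1.380952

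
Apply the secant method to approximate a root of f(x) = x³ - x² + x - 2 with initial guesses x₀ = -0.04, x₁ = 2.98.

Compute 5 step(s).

f(x) = x³ - x² + x - 2
x₀ = -0.04, x₁ = 2.98

Secant formula: x_{n+1} = x_n - f(x_n)(x_n - x_{n-1})/(f(x_n) - f(x_{n-1}))

Iteration 1:
  f(-0.040000) = -2.041664
  f(2.980000) = 18.563192
  x_2 = 2.980000 - 18.563192×(2.980000 - (-0.040000))/(18.563192 - (-2.041664))
       = 0.259241
Iteration 2:
  f(2.980000) = 18.563192
  f(0.259241) = -1.790542
  x_3 = 0.259241 - (-1.790542)×(0.259241 - 2.980000)/(-1.790542 - 18.563192)
       = 0.498590
Iteration 3:
  f(0.259241) = -1.790542
  f(0.498590) = -1.626057
  x_4 = 0.498590 - (-1.626057)×(0.498590 - 0.259241)/(-1.626057 - (-1.790542))
       = 2.864721
Iteration 4:
  f(0.498590) = -1.626057
  f(2.864721) = 16.167782
  x_5 = 2.864721 - 16.167782×(2.864721 - 0.498590)/(16.167782 - (-1.626057))
       = 0.714814
Iteration 5:
  f(2.864721) = 16.167782
  f(0.714814) = -1.430904
  x_6 = 0.714814 - (-1.430904)×(0.714814 - 2.864721)/(-1.430904 - 16.167782)
       = 0.889618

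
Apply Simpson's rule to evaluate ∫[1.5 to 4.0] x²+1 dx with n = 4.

f(x) = x²+1
a = 1.5, b = 4.0, n = 4
h = (b - a)/n = 0.625000

Simpson's rule: (h/3)[f(x₀) + 4f(x₁) + 2f(x₂) + ... + f(xₙ)]

x_0 = 1.5000, f(x_0) = 3.250000, coefficient = 1
x_1 = 2.1250, f(x_1) = 5.515625, coefficient = 4
x_2 = 2.7500, f(x_2) = 8.562500, coefficient = 2
x_3 = 3.3750, f(x_3) = 12.390625, coefficient = 4
x_4 = 4.0000, f(x_4) = 17.000000, coefficient = 1

I ≈ (0.625000/3) × 109.000000 = 22.708333
Exact value: 22.708333
Error: 0.000000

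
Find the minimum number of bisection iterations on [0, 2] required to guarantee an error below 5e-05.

We need (b-a)/2^n ≤ 5e-05
(2 - 0)/2^n ≤ 5e-05
2/2^n ≤ 5e-05
2^n ≥ 40000
n ≥ log₂(40000) = 15.29
n ≥ 16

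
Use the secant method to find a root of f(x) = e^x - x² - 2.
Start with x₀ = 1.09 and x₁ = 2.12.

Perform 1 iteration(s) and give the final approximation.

f(x) = e^x - x² - 2
x₀ = 1.09, x₁ = 2.12

Secant formula: x_{n+1} = x_n - f(x_n)(x_n - x_{n-1})/(f(x_n) - f(x_{n-1}))

Iteration 1:
  f(1.090000) = -0.213826
  f(2.120000) = 1.836737
  x_2 = 2.120000 - 1.836737×(2.120000 - 1.090000)/(1.836737 - (-0.213826))
       = 1.197405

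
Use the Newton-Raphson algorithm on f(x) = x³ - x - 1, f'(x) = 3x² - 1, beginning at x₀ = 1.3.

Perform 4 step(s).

f(x) = x³ - x - 1
f'(x) = 3x² - 1
x₀ = 1.3

Newton-Raphson formula: x_{n+1} = x_n - f(x_n)/f'(x_n)

Iteration 1:
  f(1.300000) = -0.103000
  f'(1.300000) = 4.070000
  x_1 = 1.300000 - (-0.103000)/4.070000 = 1.325307
Iteration 2:
  f(1.325307) = 0.002514
  f'(1.325307) = 4.269317
  x_2 = 1.325307 - 0.002514/4.269317 = 1.324718
Iteration 3:
  f(1.324718) = 0.000001
  f'(1.324718) = 4.264636
  x_3 = 1.324718 - 0.000001/4.264636 = 1.324718
Iteration 4:
  f(1.324718) = 0.000000
  f'(1.324718) = 4.264633
  x_4 = 1.324718 - 0.000000/4.264633 = 1.324718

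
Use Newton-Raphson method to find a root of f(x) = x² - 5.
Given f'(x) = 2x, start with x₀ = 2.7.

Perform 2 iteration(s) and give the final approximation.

f(x) = x² - 5
f'(x) = 2x
x₀ = 2.7

Newton-Raphson formula: x_{n+1} = x_n - f(x_n)/f'(x_n)

Iteration 1:
  f(2.700000) = 2.290000
  f'(2.700000) = 5.400000
  x_1 = 2.700000 - 2.290000/5.400000 = 2.275926
Iteration 2:
  f(2.275926) = 0.179839
  f'(2.275926) = 4.551852
  x_2 = 2.275926 - 0.179839/4.551852 = 2.236417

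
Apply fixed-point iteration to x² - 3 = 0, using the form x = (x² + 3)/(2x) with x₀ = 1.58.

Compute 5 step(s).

Equation: x² - 3 = 0
Fixed-point form: x = (x² + 3)/(2x)
x₀ = 1.58

x_1 = g(1.580000) = 1.739367
x_2 = g(1.739367) = 1.732066
x_3 = g(1.732066) = 1.732051
x_4 = g(1.732051) = 1.732051
x_5 = g(1.732051) = 1.732051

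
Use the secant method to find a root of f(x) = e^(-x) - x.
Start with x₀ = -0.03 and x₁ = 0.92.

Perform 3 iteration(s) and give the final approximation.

f(x) = e^(-x) - x
x₀ = -0.03, x₁ = 0.92

Secant formula: x_{n+1} = x_n - f(x_n)(x_n - x_{n-1})/(f(x_n) - f(x_{n-1}))

Iteration 1:
  f(-0.030000) = 1.060455
  f(0.920000) = -0.521481
  x_2 = 0.920000 - (-0.521481)×(0.920000 - (-0.030000))/(-0.521481 - 1.060455)
       = 0.606835
Iteration 2:
  f(0.920000) = -0.521481
  f(0.606835) = -0.061762
  x_3 = 0.606835 - (-0.061762)×(0.606835 - 0.920000)/(-0.061762 - (-0.521481))
       = 0.564762
Iteration 3:
  f(0.606835) = -0.061762
  f(0.564762) = 0.003733
  x_4 = 0.564762 - 0.003733×(0.564762 - 0.606835)/(0.003733 - (-0.061762))
       = 0.567160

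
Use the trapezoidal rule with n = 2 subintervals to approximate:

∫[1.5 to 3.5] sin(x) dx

f(x) = sin(x)
a = 1.5, b = 3.5, n = 2
h = (b - a)/n = 1.000000

Trapezoidal rule: (h/2)[f(x₀) + 2f(x₁) + 2f(x₂) + ... + f(xₙ)]

x_0 = 1.5000, f(x_0) = 0.997495, coefficient = 1
x_1 = 2.5000, f(x_1) = 0.598472, coefficient = 2
x_2 = 3.5000, f(x_2) = -0.350783, coefficient = 1

I ≈ (1.000000/2) × 1.843656 = 0.921828
Exact value: 1.007194
Error: 0.085366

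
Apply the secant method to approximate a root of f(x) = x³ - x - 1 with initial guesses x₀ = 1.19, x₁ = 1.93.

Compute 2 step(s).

f(x) = x³ - x - 1
x₀ = 1.19, x₁ = 1.93

Secant formula: x_{n+1} = x_n - f(x_n)(x_n - x_{n-1})/(f(x_n) - f(x_{n-1}))

Iteration 1:
  f(1.190000) = -0.504841
  f(1.930000) = 4.259057
  x_2 = 1.930000 - 4.259057×(1.930000 - 1.190000)/(4.259057 - (-0.504841))
       = 1.268419
Iteration 2:
  f(1.930000) = 4.259057
  f(1.268419) = -0.227675
  x_3 = 1.268419 - (-0.227675)×(1.268419 - 1.930000)/(-0.227675 - 4.259057)
       = 1.301991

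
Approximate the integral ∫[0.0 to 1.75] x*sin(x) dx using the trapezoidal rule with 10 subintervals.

f(x) = x*sin(x)
a = 0.0, b = 1.75, n = 10
h = (b - a)/n = 0.175000

Trapezoidal rule: (h/2)[f(x₀) + 2f(x₁) + 2f(x₂) + ... + f(xₙ)]

x_0 = 0.0000, f(x_0) = 0.000000, coefficient = 1
x_1 = 0.1750, f(x_1) = 0.030469, coefficient = 2
x_2 = 0.3500, f(x_2) = 0.120014, coefficient = 2
x_3 = 0.5250, f(x_3) = 0.263137, coefficient = 2
x_4 = 0.7000, f(x_4) = 0.450952, coefficient = 2
x_5 = 0.8750, f(x_5) = 0.671601, coefficient = 2
x_6 = 1.0500, f(x_6) = 0.910794, coefficient = 2
x_7 = 1.2250, f(x_7) = 1.152487, coefficient = 2
x_8 = 1.4000, f(x_8) = 1.379630, coefficient = 2
x_9 = 1.5750, f(x_9) = 1.574986, coefficient = 2
x_10 = 1.7500, f(x_10) = 1.721975, coefficient = 1

I ≈ (0.175000/2) × 14.830116 = 1.297635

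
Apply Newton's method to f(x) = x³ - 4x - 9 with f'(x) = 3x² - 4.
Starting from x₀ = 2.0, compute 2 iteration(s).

f(x) = x³ - 4x - 9
f'(x) = 3x² - 4
x₀ = 2.0

Newton-Raphson formula: x_{n+1} = x_n - f(x_n)/f'(x_n)

Iteration 1:
  f(2.000000) = -9.000000
  f'(2.000000) = 8.000000
  x_1 = 2.000000 - (-9.000000)/8.000000 = 3.125000
Iteration 2:
  f(3.125000) = 9.017578
  f'(3.125000) = 25.296875
  x_2 = 3.125000 - 9.017578/25.296875 = 2.768530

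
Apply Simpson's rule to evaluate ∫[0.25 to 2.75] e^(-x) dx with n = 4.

f(x) = e^(-x)
a = 0.25, b = 2.75, n = 4
h = (b - a)/n = 0.625000

Simpson's rule: (h/3)[f(x₀) + 4f(x₁) + 2f(x₂) + ... + f(xₙ)]

x_0 = 0.2500, f(x_0) = 0.778801, coefficient = 1
x_1 = 0.8750, f(x_1) = 0.416862, coefficient = 4
x_2 = 1.5000, f(x_2) = 0.223130, coefficient = 2
x_3 = 2.1250, f(x_3) = 0.119433, coefficient = 4
x_4 = 2.7500, f(x_4) = 0.063928, coefficient = 1

I ≈ (0.625000/3) × 3.434169 = 0.715452
Exact value: 0.714873
Error: 0.000579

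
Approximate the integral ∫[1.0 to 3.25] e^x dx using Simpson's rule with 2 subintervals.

f(x) = e^x
a = 1.0, b = 3.25, n = 2
h = (b - a)/n = 1.125000

Simpson's rule: (h/3)[f(x₀) + 4f(x₁) + 2f(x₂) + ... + f(xₙ)]

x_0 = 1.0000, f(x_0) = 2.718282, coefficient = 1
x_1 = 2.1250, f(x_1) = 8.372897, coefficient = 4
x_2 = 3.2500, f(x_2) = 25.790340, coefficient = 1

I ≈ (1.125000/3) × 62.000212 = 23.250079
Exact value: 23.072058
Error: 0.178021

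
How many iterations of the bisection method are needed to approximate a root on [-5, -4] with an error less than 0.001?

We need (b-a)/2^n ≤ 0.001
(-4 - (-5))/2^n ≤ 0.001
1/2^n ≤ 0.001
2^n ≥ 1000
n ≥ log₂(1000) = 9.97
n ≥ 10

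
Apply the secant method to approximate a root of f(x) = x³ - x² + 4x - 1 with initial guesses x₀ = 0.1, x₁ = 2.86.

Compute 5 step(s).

f(x) = x³ - x² + 4x - 1
x₀ = 0.1, x₁ = 2.86

Secant formula: x_{n+1} = x_n - f(x_n)(x_n - x_{n-1})/(f(x_n) - f(x_{n-1}))

Iteration 1:
  f(0.100000) = -0.609000
  f(2.860000) = 25.654056
  x_2 = 2.860000 - 25.654056×(2.860000 - 0.100000)/(25.654056 - (-0.609000))
       = 0.164000
Iteration 2:
  f(2.860000) = 25.654056
  f(0.164000) = -0.366484
  x_3 = 0.164000 - (-0.366484)×(0.164000 - 2.860000)/(-0.366484 - 25.654056)
       = 0.201972
Iteration 3:
  f(0.164000) = -0.366484
  f(0.201972) = -0.224667
  x_4 = 0.201972 - (-0.224667)×(0.201972 - 0.164000)/(-0.224667 - (-0.366484))
       = 0.262126
Iteration 4:
  f(0.201972) = -0.224667
  f(0.262126) = -0.002195
  x_5 = 0.262126 - (-0.002195)×(0.262126 - 0.201972)/(-0.002195 - (-0.224667))
       = 0.262720
Iteration 5:
  f(0.262126) = -0.002195
  f(0.262720) = -0.000010
  x_6 = 0.262720 - (-0.000010)×(0.262720 - 0.262126)/(-0.000010 - (-0.002195))
       = 0.262722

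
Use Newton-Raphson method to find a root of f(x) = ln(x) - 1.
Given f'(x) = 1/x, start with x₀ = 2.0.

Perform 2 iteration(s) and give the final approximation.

f(x) = ln(x) - 1
f'(x) = 1/x
x₀ = 2.0

Newton-Raphson formula: x_{n+1} = x_n - f(x_n)/f'(x_n)

Iteration 1:
  f(2.000000) = -0.306853
  f'(2.000000) = 0.500000
  x_1 = 2.000000 - (-0.306853)/0.500000 = 2.613706
Iteration 2:
  f(2.613706) = -0.039231
  f'(2.613706) = 0.382599
  x_2 = 2.613706 - (-0.039231)/0.382599 = 2.716244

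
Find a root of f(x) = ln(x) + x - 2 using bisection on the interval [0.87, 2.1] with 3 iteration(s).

f(x) = ln(x) + x - 2
Initial interval: [0.87, 2.1]

Iteration 1:
  c_1 = (0.870000 + 2.100000)/2 = 1.485000
  f(c_1) = f(1.485000) = -0.119585
  f(a) × f(c) ≥ 0, new interval: [1.485000, 2.100000]
Iteration 2:
  c_2 = (1.485000 + 2.100000)/2 = 1.792500
  f(c_2) = f(1.792500) = 0.376111
  f(a) × f(c) < 0, new interval: [1.485000, 1.792500]
Iteration 3:
  c_3 = (1.485000 + 1.792500)/2 = 1.638750
  f(c_3) = f(1.638750) = 0.132684
  f(a) × f(c) < 0, new interval: [1.485000, 1.638750]

After 3 iteration(s), the approximation is c_3 = 1.638750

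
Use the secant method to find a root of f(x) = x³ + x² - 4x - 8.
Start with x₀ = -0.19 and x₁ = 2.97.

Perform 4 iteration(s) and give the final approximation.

f(x) = x³ + x² - 4x - 8
x₀ = -0.19, x₁ = 2.97

Secant formula: x_{n+1} = x_n - f(x_n)(x_n - x_{n-1})/(f(x_n) - f(x_{n-1}))

Iteration 1:
  f(-0.190000) = -7.210759
  f(2.970000) = 15.138973
  x_2 = 2.970000 - 15.138973×(2.970000 - (-0.190000))/(15.138973 - (-7.210759))
       = 0.829520
Iteration 2:
  f(2.970000) = 15.138973
  f(0.829520) = -10.059181
  x_3 = 0.829520 - (-10.059181)×(0.829520 - 2.970000)/(-10.059181 - 15.138973)
       = 1.684006
Iteration 3:
  f(0.829520) = -10.059181
  f(1.684006) = -7.124513
  x_4 = 1.684006 - (-7.124513)×(1.684006 - 0.829520)/(-7.124513 - (-10.059181))
       = 3.758449
Iteration 4:
  f(1.684006) = -7.124513
  f(3.758449) = 44.183745
  x_5 = 3.758449 - 44.183745×(3.758449 - 1.684006)/(44.183745 - (-7.124513))
       = 1.972057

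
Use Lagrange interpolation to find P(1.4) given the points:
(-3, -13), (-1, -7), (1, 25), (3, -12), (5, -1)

Lagrange interpolation formula:
P(x) = Σ yᵢ × Lᵢ(x)
where Lᵢ(x) = Π_{j≠i} (x - xⱼ)/(xᵢ - xⱼ)

L_0(1.4) = (1.4 - (-1))/(-3 - (-1)) × (1.4 - 1)/(-3 - 1) × (1.4 - 3)/(-3 - 3) × (1.4 - 5)/(-3 - 5) = 0.014400
L_1(1.4) = (1.4 - (-3))/(-1 - (-3)) × (1.4 - 1)/(-1 - 1) × (1.4 - 3)/(-1 - 3) × (1.4 - 5)/(-1 - 5) = -0.105600
L_2(1.4) = (1.4 - (-3))/(1 - (-3)) × (1.4 - (-1))/(1 - (-1)) × (1.4 - 3)/(1 - 3) × (1.4 - 5)/(1 - 5) = 0.950400
L_3(1.4) = (1.4 - (-3))/(3 - (-3)) × (1.4 - (-1))/(3 - (-1)) × (1.4 - 1)/(3 - 1) × (1.4 - 5)/(3 - 5) = 0.158400
L_4(1.4) = (1.4 - (-3))/(5 - (-3)) × (1.4 - (-1))/(5 - (-1)) × (1.4 - 1)/(5 - 1) × (1.4 - 3)/(5 - 3) = -0.017600

P(1.4) = (-13)×L_0(1.4) + (-7)×L_1(1.4) + 25×L_2(1.4) + (-12)×L_3(1.4) + (-1)×L_4(1.4)
P(1.4) = 22.428800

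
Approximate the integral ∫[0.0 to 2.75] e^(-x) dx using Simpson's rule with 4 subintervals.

f(x) = e^(-x)
a = 0.0, b = 2.75, n = 4
h = (b - a)/n = 0.687500

Simpson's rule: (h/3)[f(x₀) + 4f(x₁) + 2f(x₂) + ... + f(xₙ)]

x_0 = 0.0000, f(x_0) = 1.000000, coefficient = 1
x_1 = 0.6875, f(x_1) = 0.502832, coefficient = 4
x_2 = 1.3750, f(x_2) = 0.252840, coefficient = 2
x_3 = 2.0625, f(x_3) = 0.127136, coefficient = 4
x_4 = 2.7500, f(x_4) = 0.063928, coefficient = 1

I ≈ (0.687500/3) × 4.089476 = 0.937172
Exact value: 0.936072
Error: 0.001100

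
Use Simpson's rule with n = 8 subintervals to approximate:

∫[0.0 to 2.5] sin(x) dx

f(x) = sin(x)
a = 0.0, b = 2.5, n = 8
h = (b - a)/n = 0.312500

Simpson's rule: (h/3)[f(x₀) + 4f(x₁) + 2f(x₂) + ... + f(xₙ)]

x_0 = 0.0000, f(x_0) = 0.000000, coefficient = 1
x_1 = 0.3125, f(x_1) = 0.307439, coefficient = 4
x_2 = 0.6250, f(x_2) = 0.585097, coefficient = 2
x_3 = 0.9375, f(x_3) = 0.806081, coefficient = 4
x_4 = 1.2500, f(x_4) = 0.948985, coefficient = 2
x_5 = 1.5625, f(x_5) = 0.999966, coefficient = 4
x_6 = 1.8750, f(x_6) = 0.954086, coefficient = 2
x_7 = 2.1875, f(x_7) = 0.815789, coefficient = 4
x_8 = 2.5000, f(x_8) = 0.598472, coefficient = 1

I ≈ (0.312500/3) × 17.291906 = 1.801240
Exact value: 1.801144
Error: 0.000097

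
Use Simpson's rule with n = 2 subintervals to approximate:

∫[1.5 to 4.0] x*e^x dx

f(x) = x*e^x
a = 1.5, b = 4.0, n = 2
h = (b - a)/n = 1.250000

Simpson's rule: (h/3)[f(x₀) + 4f(x₁) + 2f(x₂) + ... + f(xₙ)]

x_0 = 1.5000, f(x_0) = 6.722534, coefficient = 1
x_1 = 2.7500, f(x_1) = 43.017238, coefficient = 4
x_2 = 4.0000, f(x_2) = 218.392600, coefficient = 1

I ≈ (1.250000/3) × 397.184084 = 165.493369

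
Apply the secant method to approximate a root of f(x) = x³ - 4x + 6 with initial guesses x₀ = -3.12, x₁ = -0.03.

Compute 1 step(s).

f(x) = x³ - 4x + 6
x₀ = -3.12, x₁ = -0.03

Secant formula: x_{n+1} = x_n - f(x_n)(x_n - x_{n-1})/(f(x_n) - f(x_{n-1}))

Iteration 1:
  f(-3.120000) = -11.891328
  f(-0.030000) = 6.119973
  x_2 = -0.030000 - 6.119973×(-0.030000 - (-3.120000))/(6.119973 - (-11.891328))
       = -1.079936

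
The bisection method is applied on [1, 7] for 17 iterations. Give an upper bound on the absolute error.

Bisection error bound: |error| ≤ (b-a)/2^n
|error| ≤ (7 - 1)/2^17 = 6/2^17
|error| ≤ 0.0000457764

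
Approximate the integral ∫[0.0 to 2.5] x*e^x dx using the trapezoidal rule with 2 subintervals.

f(x) = x*e^x
a = 0.0, b = 2.5, n = 2
h = (b - a)/n = 1.250000

Trapezoidal rule: (h/2)[f(x₀) + 2f(x₁) + 2f(x₂) + ... + f(xₙ)]

x_0 = 0.0000, f(x_0) = 0.000000, coefficient = 1
x_1 = 1.2500, f(x_1) = 4.362929, coefficient = 2
x_2 = 2.5000, f(x_2) = 30.456235, coefficient = 1

I ≈ (1.250000/2) × 39.182092 = 24.488808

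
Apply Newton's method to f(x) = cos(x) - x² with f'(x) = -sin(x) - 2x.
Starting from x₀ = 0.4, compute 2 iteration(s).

f(x) = cos(x) - x²
f'(x) = -sin(x) - 2x
x₀ = 0.4

Newton-Raphson formula: x_{n+1} = x_n - f(x_n)/f'(x_n)

Iteration 1:
  f(0.400000) = 0.761061
  f'(0.400000) = -1.189418
  x_1 = 0.400000 - 0.761061/(-1.189418) = 1.039860
Iteration 2:
  f(1.039860) = -0.574967
  f'(1.039860) = -2.942053
  x_2 = 1.039860 - (-0.574967)/(-2.942053) = 0.844429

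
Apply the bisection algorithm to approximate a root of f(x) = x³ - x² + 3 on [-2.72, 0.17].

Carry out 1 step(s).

f(x) = x³ - x² + 3
Initial interval: [-2.72, 0.17]

Iteration 1:
  c_1 = (-2.720000 + 0.170000)/2 = -1.275000
  f(c_1) = f(-1.275000) = -0.698297
  f(a) × f(c) ≥ 0, new interval: [-1.275000, 0.170000]

After 1 iteration(s), the approximation is c_1 = -1.275000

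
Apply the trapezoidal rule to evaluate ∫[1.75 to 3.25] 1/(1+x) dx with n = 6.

f(x) = 1/(1+x)
a = 1.75, b = 3.25, n = 6
h = (b - a)/n = 0.250000

Trapezoidal rule: (h/2)[f(x₀) + 2f(x₁) + 2f(x₂) + ... + f(xₙ)]

x_0 = 1.7500, f(x_0) = 0.363636, coefficient = 1
x_1 = 2.0000, f(x_1) = 0.333333, coefficient = 2
x_2 = 2.2500, f(x_2) = 0.307692, coefficient = 2
x_3 = 2.5000, f(x_3) = 0.285714, coefficient = 2
x_4 = 2.7500, f(x_4) = 0.266667, coefficient = 2
x_5 = 3.0000, f(x_5) = 0.250000, coefficient = 2
x_6 = 3.2500, f(x_6) = 0.235294, coefficient = 1

I ≈ (0.250000/2) × 3.485744 = 0.435718
Exact value: 0.435318
Error: 0.000400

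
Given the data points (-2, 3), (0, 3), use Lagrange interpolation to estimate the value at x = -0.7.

Lagrange interpolation formula:
P(x) = Σ yᵢ × Lᵢ(x)
where Lᵢ(x) = Π_{j≠i} (x - xⱼ)/(xᵢ - xⱼ)

L_0(-0.7) = (-0.7 - 0)/(-2 - 0) = 0.350000
L_1(-0.7) = (-0.7 - (-2))/(0 - (-2)) = 0.650000

P(-0.7) = 3×L_0(-0.7) + 3×L_1(-0.7)
P(-0.7) = 3.000000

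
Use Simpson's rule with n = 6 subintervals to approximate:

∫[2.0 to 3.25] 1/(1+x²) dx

f(x) = 1/(1+x²)
a = 2.0, b = 3.25, n = 6
h = (b - a)/n = 0.208333

Simpson's rule: (h/3)[f(x₀) + 4f(x₁) + 2f(x₂) + ... + f(xₙ)]

x_0 = 2.0000, f(x_0) = 0.200000, coefficient = 1
x_1 = 2.2083, f(x_1) = 0.170162, coefficient = 4
x_2 = 2.4167, f(x_2) = 0.146193, coefficient = 2
x_3 = 2.6250, f(x_3) = 0.126733, coefficient = 4
x_4 = 2.8333, f(x_4) = 0.110769, coefficient = 2
x_5 = 3.0417, f(x_5) = 0.097544, coefficient = 4
x_6 = 3.2500, f(x_6) = 0.086486, coefficient = 1

I ≈ (0.208333/3) × 2.378169 = 0.165151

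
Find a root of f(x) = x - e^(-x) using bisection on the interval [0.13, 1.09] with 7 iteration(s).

f(x) = x - e^(-x)
Initial interval: [0.13, 1.09]

Iteration 1:
  c_1 = (0.130000 + 1.090000)/2 = 0.610000
  f(c_1) = f(0.610000) = 0.066649
  f(a) × f(c) < 0, new interval: [0.130000, 0.610000]
Iteration 2:
  c_2 = (0.130000 + 0.610000)/2 = 0.370000
  f(c_2) = f(0.370000) = -0.320734
  f(a) × f(c) ≥ 0, new interval: [0.370000, 0.610000]
Iteration 3:
  c_3 = (0.370000 + 0.610000)/2 = 0.490000
  f(c_3) = f(0.490000) = -0.122626
  f(a) × f(c) ≥ 0, new interval: [0.490000, 0.610000]
Iteration 4:
  c_4 = (0.490000 + 0.610000)/2 = 0.550000
  f(c_4) = f(0.550000) = -0.026950
  f(a) × f(c) ≥ 0, new interval: [0.550000, 0.610000]
Iteration 5:
  c_5 = (0.550000 + 0.610000)/2 = 0.580000
  f(c_5) = f(0.580000) = 0.020102
  f(a) × f(c) < 0, new interval: [0.550000, 0.580000]
Iteration 6:
  c_6 = (0.550000 + 0.580000)/2 = 0.565000
  f(c_6) = f(0.565000) = -0.003360
  f(a) × f(c) ≥ 0, new interval: [0.565000, 0.580000]
Iteration 7:
  c_7 = (0.565000 + 0.580000)/2 = 0.572500
  f(c_7) = f(0.572500) = 0.008387
  f(a) × f(c) < 0, new interval: [0.565000, 0.572500]

After 7 iteration(s), the approximation is c_7 = 0.572500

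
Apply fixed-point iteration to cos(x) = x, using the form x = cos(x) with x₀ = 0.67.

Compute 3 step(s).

Equation: cos(x) = x
Fixed-point form: x = cos(x)
x₀ = 0.67

x_1 = g(0.670000) = 0.783822
x_2 = g(0.783822) = 0.708221
x_3 = g(0.708221) = 0.759521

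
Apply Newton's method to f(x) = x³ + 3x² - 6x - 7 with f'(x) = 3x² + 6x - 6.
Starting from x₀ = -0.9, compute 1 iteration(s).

f(x) = x³ + 3x² - 6x - 7
f'(x) = 3x² + 6x - 6
x₀ = -0.9

Newton-Raphson formula: x_{n+1} = x_n - f(x_n)/f'(x_n)

Iteration 1:
  f(-0.900000) = 0.101000
  f'(-0.900000) = -8.970000
  x_1 = -0.900000 - 0.101000/(-8.970000) = -0.888740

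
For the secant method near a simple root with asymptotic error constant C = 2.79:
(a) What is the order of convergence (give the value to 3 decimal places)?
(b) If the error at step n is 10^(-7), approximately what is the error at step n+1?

(a) Secant method has superlinear convergence with order φ = (1+√5)/2 ≈ 1.618.
    This means |e_{n+1}| ≈ C|e_n|^1.618.

(b) With |e_n| = 10^(-7) and C = 2.79:
    |e_{n+1}| ≈ 2.79 × (10^(-7))^1.618 = 2.79 × 10^(-11.33)

(a) ≈ 1.618 (golden ratio); (b) |e_{n+1}| ≈ 1.316e-11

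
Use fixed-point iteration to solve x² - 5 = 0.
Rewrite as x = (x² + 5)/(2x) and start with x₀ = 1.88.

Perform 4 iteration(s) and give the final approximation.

Equation: x² - 5 = 0
Fixed-point form: x = (x² + 5)/(2x)
x₀ = 1.88

x_1 = g(1.880000) = 2.269787
x_2 = g(2.269787) = 2.236318
x_3 = g(2.236318) = 2.236068
x_4 = g(2.236068) = 2.236068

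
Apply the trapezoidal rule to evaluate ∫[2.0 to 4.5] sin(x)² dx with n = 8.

f(x) = sin(x)²
a = 2.0, b = 4.5, n = 8
h = (b - a)/n = 0.312500

Trapezoidal rule: (h/2)[f(x₀) + 2f(x₁) + 2f(x₂) + ... + f(xₙ)]

x_0 = 2.0000, f(x_0) = 0.826822, coefficient = 1
x_1 = 2.3125, f(x_1) = 0.543639, coefficient = 2
x_2 = 2.6250, f(x_2) = 0.243957, coefficient = 2
x_3 = 2.9375, f(x_3) = 0.041079, coefficient = 2
x_4 = 3.2500, f(x_4) = 0.011706, coefficient = 2
x_5 = 3.5625, f(x_5) = 0.166945, coefficient = 2
x_6 = 3.8750, f(x_6) = 0.448103, coefficient = 2
x_7 = 4.1875, f(x_7) = 0.748882, coefficient = 2
x_8 = 4.5000, f(x_8) = 0.955565, coefficient = 1

I ≈ (0.312500/2) × 6.191008 = 0.967345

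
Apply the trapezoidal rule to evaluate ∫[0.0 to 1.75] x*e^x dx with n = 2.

f(x) = x*e^x
a = 0.0, b = 1.75, n = 2
h = (b - a)/n = 0.875000

Trapezoidal rule: (h/2)[f(x₀) + 2f(x₁) + 2f(x₂) + ... + f(xₙ)]

x_0 = 0.0000, f(x_0) = 0.000000, coefficient = 1
x_1 = 0.8750, f(x_1) = 2.099016, coefficient = 2
x_2 = 1.7500, f(x_2) = 10.070555, coefficient = 1

I ≈ (0.875000/2) × 14.268586 = 6.242507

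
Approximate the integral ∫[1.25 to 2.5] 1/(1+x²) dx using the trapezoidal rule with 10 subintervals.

f(x) = 1/(1+x²)
a = 1.25, b = 2.5, n = 10
h = (b - a)/n = 0.125000

Trapezoidal rule: (h/2)[f(x₀) + 2f(x₁) + 2f(x₂) + ... + f(xₙ)]

x_0 = 1.2500, f(x_0) = 0.390244, coefficient = 1
x_1 = 1.3750, f(x_1) = 0.345946, coefficient = 2
x_2 = 1.5000, f(x_2) = 0.307692, coefficient = 2
x_3 = 1.6250, f(x_3) = 0.274678, coefficient = 2
x_4 = 1.7500, f(x_4) = 0.246154, coefficient = 2
x_5 = 1.8750, f(x_5) = 0.221453, coefficient = 2
x_6 = 2.0000, f(x_6) = 0.200000, coefficient = 2
x_7 = 2.1250, f(x_7) = 0.181303, coefficient = 2
x_8 = 2.2500, f(x_8) = 0.164948, coefficient = 2
x_9 = 2.3750, f(x_9) = 0.150588, coefficient = 2
x_10 = 2.5000, f(x_10) = 0.137931, coefficient = 1

I ≈ (0.125000/2) × 4.713702 = 0.294606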